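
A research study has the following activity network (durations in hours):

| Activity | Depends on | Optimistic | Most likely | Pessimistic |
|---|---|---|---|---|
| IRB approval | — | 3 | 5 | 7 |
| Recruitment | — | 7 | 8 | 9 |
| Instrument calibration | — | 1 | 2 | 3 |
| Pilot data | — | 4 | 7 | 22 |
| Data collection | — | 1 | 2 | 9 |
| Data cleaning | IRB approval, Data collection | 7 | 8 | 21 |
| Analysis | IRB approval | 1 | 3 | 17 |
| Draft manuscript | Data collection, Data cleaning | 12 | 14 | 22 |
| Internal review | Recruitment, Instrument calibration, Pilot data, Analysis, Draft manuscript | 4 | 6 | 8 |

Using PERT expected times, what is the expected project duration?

36 hours

te_IRB approval = (3 + 4·5 + 7)/6 = 30/6 = 5
te_Recruitment = (7 + 4·8 + 9)/6 = 48/6 = 8
te_Instrument calibration = (1 + 4·2 + 3)/6 = 12/6 = 2
te_Pilot data = (4 + 4·7 + 22)/6 = 54/6 = 9
te_Data collection = (1 + 4·2 + 9)/6 = 18/6 = 3
te_Data cleaning = (7 + 4·8 + 21)/6 = 60/6 = 10
te_Analysis = (1 + 4·3 + 17)/6 = 30/6 = 5
te_Draft manuscript = (12 + 4·14 + 22)/6 = 90/6 = 15
te_Internal review = (4 + 4·6 + 8)/6 = 36/6 = 6

Forward pass:
ES_IRB approval = 0; EF_IRB approval = 5
ES_Recruitment = 0; EF_Recruitment = 8
ES_Instrument calibration = 0; EF_Instrument calibration = 2
ES_Pilot data = 0; EF_Pilot data = 9
ES_Data collection = 0; EF_Data collection = 3
ES_Data cleaning = max(EF_IRB approval=5, EF_Data collection=3) = 5; EF_Data cleaning = 5+10 = 15
ES_Analysis = 5; EF_Analysis = 5+5 = 10
ES_Draft manuscript = max(EF_Data collection=3, EF_Data cleaning=15) = 15; EF_Draft manuscript = 15+15 = 30
ES_Internal review = max(EF_Recruitment=8, EF_Instrument calibration=2, EF_Pilot data=9, EF_Analysis=10, EF_Draft manuscript=30) = 30; EF_Internal review = 30+6 = 36
Expected project duration μ = 36 hours. Critical path: IRB approval → Data cleaning → Draft manuscript → Internal review.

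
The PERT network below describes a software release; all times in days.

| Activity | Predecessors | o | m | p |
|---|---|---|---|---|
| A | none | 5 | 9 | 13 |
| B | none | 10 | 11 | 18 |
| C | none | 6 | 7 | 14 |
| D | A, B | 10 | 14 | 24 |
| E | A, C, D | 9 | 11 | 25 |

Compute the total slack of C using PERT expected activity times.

19 days

te_A = (5 + 4·9 + 13)/6 = 54/6 = 9
te_B = (10 + 4·11 + 18)/6 = 72/6 = 12
te_C = (6 + 4·7 + 14)/6 = 48/6 = 8
te_D = (10 + 4·14 + 24)/6 = 90/6 = 15
te_E = (9 + 4·11 + 25)/6 = 78/6 = 13

Forward pass:
ES_A = 0; EF_A = 9
ES_B = 0; EF_B = 12
ES_C = 0; EF_C = 8
ES_D = max(EF_A=9, EF_B=12) = 12; EF_D = 12+15 = 27
ES_E = max(EF_A=9, EF_C=8, EF_D=27) = 27; EF_E = 27+13 = 40
Expected project duration μ = 40 days. Critical path: B → D → E.

Backward pass:
LF_E = 40; LS_E = 40−13 = 27
LF_D = LS_E = 27; LS_D = 27−15 = 12
LF_C = LS_E = 27; LS_C = 27−8 = 19
LF_B = LS_D = 12; LS_B = 12−12 = 0
LF_A = min(LS_D=12, LS_E=27) = 12; LS_A = 12−9 = 3
Slack_C = LS_C − ES_C = 19 − 0 = 19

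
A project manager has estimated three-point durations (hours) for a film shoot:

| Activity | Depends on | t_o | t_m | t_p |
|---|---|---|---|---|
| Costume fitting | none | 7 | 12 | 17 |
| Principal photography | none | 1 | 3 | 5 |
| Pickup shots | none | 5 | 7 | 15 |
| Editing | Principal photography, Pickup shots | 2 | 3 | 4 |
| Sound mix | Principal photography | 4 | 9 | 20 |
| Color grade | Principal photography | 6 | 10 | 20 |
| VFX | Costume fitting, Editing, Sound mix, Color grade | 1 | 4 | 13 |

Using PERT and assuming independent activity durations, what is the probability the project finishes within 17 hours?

te_Costume fitting = (7 + 4·12 + 17)/6 = 72/6 = 12; σ²_Costume fitting = ((17−7)/6)² = 2.778
te_Principal photography = (1 + 4·3 + 5)/6 = 18/6 = 3; σ²_Principal photography = ((5−1)/6)² = 0.444
te_Pickup shots = (5 + 4·7 + 15)/6 = 48/6 = 8; σ²_Pickup shots = ((15−5)/6)² = 2.778
te_Editing = (2 + 4·3 + 4)/6 = 18/6 = 3; σ²_Editing = ((4−2)/6)² = 0.111
te_Sound mix = (4 + 4·9 + 20)/6 = 60/6 = 10; σ²_Sound mix = ((20−4)/6)² = 7.111
te_Color grade = (6 + 4·10 + 20)/6 = 66/6 = 11; σ²_Color grade = ((20−6)/6)² = 5.444
te_VFX = (1 + 4·4 + 13)/6 = 30/6 = 5; σ²_VFX = ((13−1)/6)² = 4.000

Forward pass:
ES_Costume fitting = 0; EF_Costume fitting = 12
ES_Principal photography = 0; EF_Principal photography = 3
ES_Pickup shots = 0; EF_Pickup shots = 8
ES_Editing = max(EF_Principal photography=3, EF_Pickup shots=8) = 8; EF_Editing = 8+3 = 11
ES_Sound mix = 3; EF_Sound mix = 3+10 = 13
ES_Color grade = 3; EF_Color grade = 3+11 = 14
ES_VFX = max(EF_Costume fitting=12, EF_Editing=11, EF_Sound mix=13, EF_Color grade=14) = 14; EF_VFX = 14+5 = 19
Expected project duration μ = 19 hours. Critical path: Principal photography → Color grade → VFX.

Variance along critical path = 0.444 + 5.444 + 4.000 = 9.889; σ = √9.889 = 3.145 hours.
Z = (17 − 19) / 3.145 = -0.636
P(T ≤ 17) = Φ(-0.636) ≈ 0.262

0.262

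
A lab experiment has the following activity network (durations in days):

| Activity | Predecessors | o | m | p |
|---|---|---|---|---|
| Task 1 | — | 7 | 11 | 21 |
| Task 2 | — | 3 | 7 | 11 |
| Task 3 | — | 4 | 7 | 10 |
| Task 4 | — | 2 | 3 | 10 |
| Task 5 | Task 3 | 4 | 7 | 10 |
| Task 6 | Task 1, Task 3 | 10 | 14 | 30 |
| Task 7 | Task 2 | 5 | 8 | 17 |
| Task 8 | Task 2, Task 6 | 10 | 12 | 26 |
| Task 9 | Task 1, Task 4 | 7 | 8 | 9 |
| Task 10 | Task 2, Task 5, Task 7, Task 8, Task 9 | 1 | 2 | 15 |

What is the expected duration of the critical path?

46 days

te_Task 1 = (7 + 4·11 + 21)/6 = 72/6 = 12
te_Task 2 = (3 + 4·7 + 11)/6 = 42/6 = 7
te_Task 3 = (4 + 4·7 + 10)/6 = 42/6 = 7
te_Task 4 = (2 + 4·3 + 10)/6 = 24/6 = 4
te_Task 5 = (4 + 4·7 + 10)/6 = 42/6 = 7
te_Task 6 = (10 + 4·14 + 30)/6 = 96/6 = 16
te_Task 7 = (5 + 4·8 + 17)/6 = 54/6 = 9
te_Task 8 = (10 + 4·12 + 26)/6 = 84/6 = 14
te_Task 9 = (7 + 4·8 + 9)/6 = 48/6 = 8
te_Task 10 = (1 + 4·2 + 15)/6 = 24/6 = 4

Forward pass:
ES_Task 1 = 0; EF_Task 1 = 12
ES_Task 2 = 0; EF_Task 2 = 7
ES_Task 3 = 0; EF_Task 3 = 7
ES_Task 4 = 0; EF_Task 4 = 4
ES_Task 5 = 7; EF_Task 5 = 7+7 = 14
ES_Task 6 = max(EF_Task 1=12, EF_Task 3=7) = 12; EF_Task 6 = 12+16 = 28
ES_Task 7 = 7; EF_Task 7 = 7+9 = 16
ES_Task 8 = max(EF_Task 2=7, EF_Task 6=28) = 28; EF_Task 8 = 28+14 = 42
ES_Task 9 = max(EF_Task 1=12, EF_Task 4=4) = 12; EF_Task 9 = 12+8 = 20
ES_Task 10 = max(EF_Task 2=7, EF_Task 5=14, EF_Task 7=16, EF_Task 8=42, EF_Task 9=20) = 42; EF_Task 10 = 42+4 = 46
Expected project duration μ = 46 days. Critical path: Task 1 → Task 6 → Task 8 → Task 10.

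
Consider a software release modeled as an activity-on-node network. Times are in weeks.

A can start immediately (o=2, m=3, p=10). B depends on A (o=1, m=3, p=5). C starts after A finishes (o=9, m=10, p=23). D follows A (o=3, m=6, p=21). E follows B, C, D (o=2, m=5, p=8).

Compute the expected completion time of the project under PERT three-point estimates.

21 weeks

te_A = (2 + 4·3 + 10)/6 = 24/6 = 4
te_B = (1 + 4·3 + 5)/6 = 18/6 = 3
te_C = (9 + 4·10 + 23)/6 = 72/6 = 12
te_D = (3 + 4·6 + 21)/6 = 48/6 = 8
te_E = (2 + 4·5 + 8)/6 = 30/6 = 5

Forward pass:
ES_A = 0; EF_A = 4
ES_B = 4; EF_B = 4+3 = 7
ES_C = 4; EF_C = 4+12 = 16
ES_D = 4; EF_D = 4+8 = 12
ES_E = max(EF_B=7, EF_C=16, EF_D=12) = 16; EF_E = 16+5 = 21
Expected project duration μ = 21 weeks. Critical path: A → C → E.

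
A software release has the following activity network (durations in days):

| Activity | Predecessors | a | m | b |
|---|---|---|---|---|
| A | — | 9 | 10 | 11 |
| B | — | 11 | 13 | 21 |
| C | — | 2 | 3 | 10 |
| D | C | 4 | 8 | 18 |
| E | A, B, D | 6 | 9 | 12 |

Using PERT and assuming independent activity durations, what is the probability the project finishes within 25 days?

te_A = (9 + 4·10 + 11)/6 = 60/6 = 10; σ²_A = ((11−9)/6)² = 0.111
te_B = (11 + 4·13 + 21)/6 = 84/6 = 14; σ²_B = ((21−11)/6)² = 2.778
te_C = (2 + 4·3 + 10)/6 = 24/6 = 4; σ²_C = ((10−2)/6)² = 1.778
te_D = (4 + 4·8 + 18)/6 = 54/6 = 9; σ²_D = ((18−4)/6)² = 5.444
te_E = (6 + 4·9 + 12)/6 = 54/6 = 9; σ²_E = ((12−6)/6)² = 1.000

Forward pass:
ES_A = 0; EF_A = 10
ES_B = 0; EF_B = 14
ES_C = 0; EF_C = 4
ES_D = 4; EF_D = 4+9 = 13
ES_E = max(EF_A=10, EF_B=14, EF_D=13) = 14; EF_E = 14+9 = 23
Expected project duration μ = 23 days. Critical path: B → E.

Variance along critical path = 2.778 + 1.000 = 3.778; σ = √3.778 = 1.944 days.
Z = (25 − 23) / 1.944 = 1.029
P(T ≤ 25) = Φ(1.029) ≈ 0.848

0.848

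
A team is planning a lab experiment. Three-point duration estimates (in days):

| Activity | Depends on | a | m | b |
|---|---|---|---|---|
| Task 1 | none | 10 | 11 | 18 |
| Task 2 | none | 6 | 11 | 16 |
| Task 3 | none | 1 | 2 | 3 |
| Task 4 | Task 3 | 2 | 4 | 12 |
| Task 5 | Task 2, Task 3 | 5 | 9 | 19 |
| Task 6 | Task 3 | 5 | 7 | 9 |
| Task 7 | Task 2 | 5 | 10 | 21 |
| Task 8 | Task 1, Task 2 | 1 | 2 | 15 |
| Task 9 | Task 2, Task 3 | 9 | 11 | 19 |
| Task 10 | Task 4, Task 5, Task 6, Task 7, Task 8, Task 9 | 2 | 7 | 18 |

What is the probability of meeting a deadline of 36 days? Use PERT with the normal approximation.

0.920

te_Task 1 = (10 + 4·11 + 18)/6 = 72/6 = 12; σ²_Task 1 = ((18−10)/6)² = 1.778
te_Task 2 = (6 + 4·11 + 16)/6 = 66/6 = 11; σ²_Task 2 = ((16−6)/6)² = 2.778
te_Task 3 = (1 + 4·2 + 3)/6 = 12/6 = 2; σ²_Task 3 = ((3−1)/6)² = 0.111
te_Task 4 = (2 + 4·4 + 12)/6 = 30/6 = 5; σ²_Task 4 = ((12−2)/6)² = 2.778
te_Task 5 = (5 + 4·9 + 19)/6 = 60/6 = 10; σ²_Task 5 = ((19−5)/6)² = 5.444
te_Task 6 = (5 + 4·7 + 9)/6 = 42/6 = 7; σ²_Task 6 = ((9−5)/6)² = 0.444
te_Task 7 = (5 + 4·10 + 21)/6 = 66/6 = 11; σ²_Task 7 = ((21−5)/6)² = 7.111
te_Task 8 = (1 + 4·2 + 15)/6 = 24/6 = 4; σ²_Task 8 = ((15−1)/6)² = 5.444
te_Task 9 = (9 + 4·11 + 19)/6 = 72/6 = 12; σ²_Task 9 = ((19−9)/6)² = 2.778
te_Task 10 = (2 + 4·7 + 18)/6 = 48/6 = 8; σ²_Task 10 = ((18−2)/6)² = 7.111

Forward pass:
ES_Task 1 = 0; EF_Task 1 = 12
ES_Task 2 = 0; EF_Task 2 = 11
ES_Task 3 = 0; EF_Task 3 = 2
ES_Task 4 = 2; EF_Task 4 = 2+5 = 7
ES_Task 5 = max(EF_Task 2=11, EF_Task 3=2) = 11; EF_Task 5 = 11+10 = 21
ES_Task 6 = 2; EF_Task 6 = 2+7 = 9
ES_Task 7 = 11; EF_Task 7 = 11+11 = 22
ES_Task 8 = max(EF_Task 1=12, EF_Task 2=11) = 12; EF_Task 8 = 12+4 = 16
ES_Task 9 = max(EF_Task 2=11, EF_Task 3=2) = 11; EF_Task 9 = 11+12 = 23
ES_Task 10 = max(EF_Task 4=7, EF_Task 5=21, EF_Task 6=9, EF_Task 7=22, EF_Task 8=16, EF_Task 9=23) = 23; EF_Task 10 = 23+8 = 31
Expected project duration μ = 31 days. Critical path: Task 2 → Task 9 → Task 10.

Variance along critical path = 2.778 + 2.778 + 7.111 = 12.667; σ = √12.667 = 3.559 days.
Z = (36 − 31) / 3.559 = 1.405
P(T ≤ 36) = Φ(1.405) ≈ 0.920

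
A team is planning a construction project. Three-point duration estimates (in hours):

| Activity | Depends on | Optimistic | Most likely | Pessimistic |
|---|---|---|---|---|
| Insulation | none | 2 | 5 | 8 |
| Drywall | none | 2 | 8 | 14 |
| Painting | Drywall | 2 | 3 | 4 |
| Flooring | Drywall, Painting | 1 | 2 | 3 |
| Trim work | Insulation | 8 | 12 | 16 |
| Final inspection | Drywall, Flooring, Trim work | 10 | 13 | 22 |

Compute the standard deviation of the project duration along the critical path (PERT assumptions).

2.60 hours

te_Insulation = (2 + 4·5 + 8)/6 = 30/6 = 5; σ²_Insulation = ((8−2)/6)² = 1.000
te_Drywall = (2 + 4·8 + 14)/6 = 48/6 = 8; σ²_Drywall = ((14−2)/6)² = 4.000
te_Painting = (2 + 4·3 + 4)/6 = 18/6 = 3; σ²_Painting = ((4−2)/6)² = 0.111
te_Flooring = (1 + 4·2 + 3)/6 = 12/6 = 2; σ²_Flooring = ((3−1)/6)² = 0.111
te_Trim work = (8 + 4·12 + 16)/6 = 72/6 = 12; σ²_Trim work = ((16−8)/6)² = 1.778
te_Final inspection = (10 + 4·13 + 22)/6 = 84/6 = 14; σ²_Final inspection = ((22−10)/6)² = 4.000

Forward pass:
ES_Insulation = 0; EF_Insulation = 5
ES_Drywall = 0; EF_Drywall = 8
ES_Painting = 8; EF_Painting = 8+3 = 11
ES_Flooring = max(EF_Drywall=8, EF_Painting=11) = 11; EF_Flooring = 11+2 = 13
ES_Trim work = 5; EF_Trim work = 5+12 = 17
ES_Final inspection = max(EF_Drywall=8, EF_Flooring=13, EF_Trim work=17) = 17; EF_Final inspection = 17+14 = 31
Expected project duration μ = 31 hours. Critical path: Insulation → Trim work → Final inspection.

Variance along critical path = 1.000 + 1.778 + 4.000 = 6.778
σ = √6.778 = 2.603 hours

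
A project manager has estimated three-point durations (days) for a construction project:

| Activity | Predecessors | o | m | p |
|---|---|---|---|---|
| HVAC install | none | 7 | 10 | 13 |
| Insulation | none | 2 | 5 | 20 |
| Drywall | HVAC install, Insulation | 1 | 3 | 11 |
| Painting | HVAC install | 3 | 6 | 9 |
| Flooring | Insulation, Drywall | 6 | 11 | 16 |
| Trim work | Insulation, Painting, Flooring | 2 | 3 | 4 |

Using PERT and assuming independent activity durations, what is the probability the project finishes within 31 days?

0.877

te_HVAC install = (7 + 4·10 + 13)/6 = 60/6 = 10; σ²_HVAC install = ((13−7)/6)² = 1.000
te_Insulation = (2 + 4·5 + 20)/6 = 42/6 = 7; σ²_Insulation = ((20−2)/6)² = 9.000
te_Drywall = (1 + 4·3 + 11)/6 = 24/6 = 4; σ²_Drywall = ((11−1)/6)² = 2.778
te_Painting = (3 + 4·6 + 9)/6 = 36/6 = 6; σ²_Painting = ((9−3)/6)² = 1.000
te_Flooring = (6 + 4·11 + 16)/6 = 66/6 = 11; σ²_Flooring = ((16−6)/6)² = 2.778
te_Trim work = (2 + 4·3 + 4)/6 = 18/6 = 3; σ²_Trim work = ((4−2)/6)² = 0.111

Forward pass:
ES_HVAC install = 0; EF_HVAC install = 10
ES_Insulation = 0; EF_Insulation = 7
ES_Drywall = max(EF_HVAC install=10, EF_Insulation=7) = 10; EF_Drywall = 10+4 = 14
ES_Painting = 10; EF_Painting = 10+6 = 16
ES_Flooring = max(EF_Insulation=7, EF_Drywall=14) = 14; EF_Flooring = 14+11 = 25
ES_Trim work = max(EF_Insulation=7, EF_Painting=16, EF_Flooring=25) = 25; EF_Trim work = 25+3 = 28
Expected project duration μ = 28 days. Critical path: HVAC install → Drywall → Flooring → Trim work.

Variance along critical path = 1.000 + 2.778 + 2.778 + 0.111 = 6.667; σ = √6.667 = 2.582 days.
Z = (31 − 28) / 2.582 = 1.162
P(T ≤ 31) = Φ(1.162) ≈ 0.877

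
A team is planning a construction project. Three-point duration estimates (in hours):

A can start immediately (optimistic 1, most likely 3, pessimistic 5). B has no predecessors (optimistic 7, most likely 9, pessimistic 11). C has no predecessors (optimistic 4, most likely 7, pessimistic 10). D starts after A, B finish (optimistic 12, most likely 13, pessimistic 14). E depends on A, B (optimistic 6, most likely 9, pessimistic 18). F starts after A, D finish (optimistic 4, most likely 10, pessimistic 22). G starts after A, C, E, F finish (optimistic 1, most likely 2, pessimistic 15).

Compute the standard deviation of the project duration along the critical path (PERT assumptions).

te_A = (1 + 4·3 + 5)/6 = 18/6 = 3; σ²_A = ((5−1)/6)² = 0.444
te_B = (7 + 4·9 + 11)/6 = 54/6 = 9; σ²_B = ((11−7)/6)² = 0.444
te_C = (4 + 4·7 + 10)/6 = 42/6 = 7; σ²_C = ((10−4)/6)² = 1.000
te_D = (12 + 4·13 + 14)/6 = 78/6 = 13; σ²_D = ((14−12)/6)² = 0.111
te_E = (6 + 4·9 + 18)/6 = 60/6 = 10; σ²_E = ((18−6)/6)² = 4.000
te_F = (4 + 4·10 + 22)/6 = 66/6 = 11; σ²_F = ((22−4)/6)² = 9.000
te_G = (1 + 4·2 + 15)/6 = 24/6 = 4; σ²_G = ((15−1)/6)² = 5.444

Forward pass:
ES_A = 0; EF_A = 3
ES_B = 0; EF_B = 9
ES_C = 0; EF_C = 7
ES_D = max(EF_A=3, EF_B=9) = 9; EF_D = 9+13 = 22
ES_E = max(EF_A=3, EF_B=9) = 9; EF_E = 9+10 = 19
ES_F = max(EF_A=3, EF_D=22) = 22; EF_F = 22+11 = 33
ES_G = max(EF_A=3, EF_C=7, EF_E=19, EF_F=33) = 33; EF_G = 33+4 = 37
Expected project duration μ = 37 hours. Critical path: B → D → F → G.

Variance along critical path = 0.444 + 0.111 + 9.000 + 5.444 = 15.000
σ = √15.000 = 3.873 hours

3.87 hours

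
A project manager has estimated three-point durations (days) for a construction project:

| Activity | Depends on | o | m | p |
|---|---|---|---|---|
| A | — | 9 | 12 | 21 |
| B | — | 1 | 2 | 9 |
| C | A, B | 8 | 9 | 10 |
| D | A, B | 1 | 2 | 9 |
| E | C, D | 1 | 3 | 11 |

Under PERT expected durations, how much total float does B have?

10 days

te_A = (9 + 4·12 + 21)/6 = 78/6 = 13
te_B = (1 + 4·2 + 9)/6 = 18/6 = 3
te_C = (8 + 4·9 + 10)/6 = 54/6 = 9
te_D = (1 + 4·2 + 9)/6 = 18/6 = 3
te_E = (1 + 4·3 + 11)/6 = 24/6 = 4

Forward pass:
ES_A = 0; EF_A = 13
ES_B = 0; EF_B = 3
ES_C = max(EF_A=13, EF_B=3) = 13; EF_C = 13+9 = 22
ES_D = max(EF_A=13, EF_B=3) = 13; EF_D = 13+3 = 16
ES_E = max(EF_C=22, EF_D=16) = 22; EF_E = 22+4 = 26
Expected project duration μ = 26 days. Critical path: A → C → E.

Backward pass:
LF_E = 26; LS_E = 26−4 = 22
LF_D = LS_E = 22; LS_D = 22−3 = 19
LF_C = LS_E = 22; LS_C = 22−9 = 13
LF_B = min(LS_C=13, LS_D=19) = 13; LS_B = 13−3 = 10
LF_A = min(LS_C=13, LS_D=19) = 13; LS_A = 13−13 = 0
Slack_B = LS_B − ES_B = 10 − 0 = 10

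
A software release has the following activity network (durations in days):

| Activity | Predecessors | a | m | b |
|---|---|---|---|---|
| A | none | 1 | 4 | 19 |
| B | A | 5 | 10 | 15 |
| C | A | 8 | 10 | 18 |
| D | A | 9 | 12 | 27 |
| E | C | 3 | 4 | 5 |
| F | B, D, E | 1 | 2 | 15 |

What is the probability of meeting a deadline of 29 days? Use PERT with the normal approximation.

0.832

te_A = (1 + 4·4 + 19)/6 = 36/6 = 6; σ²_A = ((19−1)/6)² = 9.000
te_B = (5 + 4·10 + 15)/6 = 60/6 = 10; σ²_B = ((15−5)/6)² = 2.778
te_C = (8 + 4·10 + 18)/6 = 66/6 = 11; σ²_C = ((18−8)/6)² = 2.778
te_D = (9 + 4·12 + 27)/6 = 84/6 = 14; σ²_D = ((27−9)/6)² = 9.000
te_E = (3 + 4·4 + 5)/6 = 24/6 = 4; σ²_E = ((5−3)/6)² = 0.111
te_F = (1 + 4·2 + 15)/6 = 24/6 = 4; σ²_F = ((15−1)/6)² = 5.444

Forward pass:
ES_A = 0; EF_A = 6
ES_B = 6; EF_B = 6+10 = 16
ES_C = 6; EF_C = 6+11 = 17
ES_D = 6; EF_D = 6+14 = 20
ES_E = 17; EF_E = 17+4 = 21
ES_F = max(EF_B=16, EF_D=20, EF_E=21) = 21; EF_F = 21+4 = 25
Expected project duration μ = 25 days. Critical path: A → C → E → F.

Variance along critical path = 9.000 + 2.778 + 0.111 + 5.444 = 17.333; σ = √17.333 = 4.163 days.
Z = (29 − 25) / 4.163 = 0.961
P(T ≤ 29) = Φ(0.961) ≈ 0.832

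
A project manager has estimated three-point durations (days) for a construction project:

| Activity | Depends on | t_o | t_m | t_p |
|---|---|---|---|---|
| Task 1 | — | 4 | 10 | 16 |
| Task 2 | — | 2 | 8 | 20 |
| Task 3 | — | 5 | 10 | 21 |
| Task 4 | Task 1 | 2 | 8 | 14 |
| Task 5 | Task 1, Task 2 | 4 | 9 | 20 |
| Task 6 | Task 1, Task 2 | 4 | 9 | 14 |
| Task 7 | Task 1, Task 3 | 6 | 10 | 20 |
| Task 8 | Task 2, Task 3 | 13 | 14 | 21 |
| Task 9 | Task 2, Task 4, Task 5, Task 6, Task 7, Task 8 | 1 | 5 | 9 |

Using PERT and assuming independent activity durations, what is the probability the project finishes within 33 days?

0.730

te_Task 1 = (4 + 4·10 + 16)/6 = 60/6 = 10; σ²_Task 1 = ((16−4)/6)² = 4.000
te_Task 2 = (2 + 4·8 + 20)/6 = 54/6 = 9; σ²_Task 2 = ((20−2)/6)² = 9.000
te_Task 3 = (5 + 4·10 + 21)/6 = 66/6 = 11; σ²_Task 3 = ((21−5)/6)² = 7.111
te_Task 4 = (2 + 4·8 + 14)/6 = 48/6 = 8; σ²_Task 4 = ((14−2)/6)² = 4.000
te_Task 5 = (4 + 4·9 + 20)/6 = 60/6 = 10; σ²_Task 5 = ((20−4)/6)² = 7.111
te_Task 6 = (4 + 4·9 + 14)/6 = 54/6 = 9; σ²_Task 6 = ((14−4)/6)² = 2.778
te_Task 7 = (6 + 4·10 + 20)/6 = 66/6 = 11; σ²_Task 7 = ((20−6)/6)² = 5.444
te_Task 8 = (13 + 4·14 + 21)/6 = 90/6 = 15; σ²_Task 8 = ((21−13)/6)² = 1.778
te_Task 9 = (1 + 4·5 + 9)/6 = 30/6 = 5; σ²_Task 9 = ((9−1)/6)² = 1.778

Forward pass:
ES_Task 1 = 0; EF_Task 1 = 10
ES_Task 2 = 0; EF_Task 2 = 9
ES_Task 3 = 0; EF_Task 3 = 11
ES_Task 4 = 10; EF_Task 4 = 10+8 = 18
ES_Task 5 = max(EF_Task 1=10, EF_Task 2=9) = 10; EF_Task 5 = 10+10 = 20
ES_Task 6 = max(EF_Task 1=10, EF_Task 2=9) = 10; EF_Task 6 = 10+9 = 19
ES_Task 7 = max(EF_Task 1=10, EF_Task 3=11) = 11; EF_Task 7 = 11+11 = 22
ES_Task 8 = max(EF_Task 2=9, EF_Task 3=11) = 11; EF_Task 8 = 11+15 = 26
ES_Task 9 = max(EF_Task 2=9, EF_Task 4=18, EF_Task 5=20, EF_Task 6=19, EF_Task 7=22, EF_Task 8=26) = 26; EF_Task 9 = 26+5 = 31
Expected project duration μ = 31 days. Critical path: Task 3 → Task 8 → Task 9.

Variance along critical path = 7.111 + 1.778 + 1.778 = 10.667; σ = √10.667 = 3.266 days.
Z = (33 − 31) / 3.266 = 0.612
P(T ≤ 33) = Φ(0.612) ≈ 0.730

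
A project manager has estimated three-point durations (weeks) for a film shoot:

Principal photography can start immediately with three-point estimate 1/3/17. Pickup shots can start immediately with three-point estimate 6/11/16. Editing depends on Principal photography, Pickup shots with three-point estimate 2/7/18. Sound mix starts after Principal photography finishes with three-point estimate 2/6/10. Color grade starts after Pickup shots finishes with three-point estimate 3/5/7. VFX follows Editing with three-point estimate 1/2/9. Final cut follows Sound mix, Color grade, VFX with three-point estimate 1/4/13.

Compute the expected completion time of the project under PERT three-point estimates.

te_Principal photography = (1 + 4·3 + 17)/6 = 30/6 = 5
te_Pickup shots = (6 + 4·11 + 16)/6 = 66/6 = 11
te_Editing = (2 + 4·7 + 18)/6 = 48/6 = 8
te_Sound mix = (2 + 4·6 + 10)/6 = 36/6 = 6
te_Color grade = (3 + 4·5 + 7)/6 = 30/6 = 5
te_VFX = (1 + 4·2 + 9)/6 = 18/6 = 3
te_Final cut = (1 + 4·4 + 13)/6 = 30/6 = 5

Forward pass:
ES_Principal photography = 0; EF_Principal photography = 5
ES_Pickup shots = 0; EF_Pickup shots = 11
ES_Editing = max(EF_Principal photography=5, EF_Pickup shots=11) = 11; EF_Editing = 11+8 = 19
ES_Sound mix = 5; EF_Sound mix = 5+6 = 11
ES_Color grade = 11; EF_Color grade = 11+5 = 16
ES_VFX = 19; EF_VFX = 19+3 = 22
ES_Final cut = max(EF_Sound mix=11, EF_Color grade=16, EF_VFX=22) = 22; EF_Final cut = 22+5 = 27
Expected project duration μ = 27 weeks. Critical path: Pickup shots → Editing → VFX → Final cut.

27 weeks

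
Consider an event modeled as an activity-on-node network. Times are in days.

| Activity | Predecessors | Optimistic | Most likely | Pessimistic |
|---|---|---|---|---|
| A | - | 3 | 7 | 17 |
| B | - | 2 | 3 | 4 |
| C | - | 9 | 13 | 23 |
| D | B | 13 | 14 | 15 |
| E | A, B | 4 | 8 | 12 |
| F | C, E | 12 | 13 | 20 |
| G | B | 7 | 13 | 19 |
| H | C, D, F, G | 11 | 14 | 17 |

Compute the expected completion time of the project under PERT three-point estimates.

te_A = (3 + 4·7 + 17)/6 = 48/6 = 8
te_B = (2 + 4·3 + 4)/6 = 18/6 = 3
te_C = (9 + 4·13 + 23)/6 = 84/6 = 14
te_D = (13 + 4·14 + 15)/6 = 84/6 = 14
te_E = (4 + 4·8 + 12)/6 = 48/6 = 8
te_F = (12 + 4·13 + 20)/6 = 84/6 = 14
te_G = (7 + 4·13 + 19)/6 = 78/6 = 13
te_H = (11 + 4·14 + 17)/6 = 84/6 = 14

Forward pass:
ES_A = 0; EF_A = 8
ES_B = 0; EF_B = 3
ES_C = 0; EF_C = 14
ES_D = 3; EF_D = 3+14 = 17
ES_E = max(EF_A=8, EF_B=3) = 8; EF_E = 8+8 = 16
ES_F = max(EF_C=14, EF_E=16) = 16; EF_F = 16+14 = 30
ES_G = 3; EF_G = 3+13 = 16
ES_H = max(EF_C=14, EF_D=17, EF_F=30, EF_G=16) = 30; EF_H = 30+14 = 44
Expected project duration μ = 44 days. Critical path: A → E → F → H.

44 days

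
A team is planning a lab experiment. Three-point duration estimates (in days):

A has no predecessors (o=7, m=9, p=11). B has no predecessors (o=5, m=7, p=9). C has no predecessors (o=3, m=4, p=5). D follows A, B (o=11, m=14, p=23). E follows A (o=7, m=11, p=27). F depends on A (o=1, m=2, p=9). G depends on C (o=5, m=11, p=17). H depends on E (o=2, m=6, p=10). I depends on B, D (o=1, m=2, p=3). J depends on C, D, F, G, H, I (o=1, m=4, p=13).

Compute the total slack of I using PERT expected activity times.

2 days

te_A = (7 + 4·9 + 11)/6 = 54/6 = 9
te_B = (5 + 4·7 + 9)/6 = 42/6 = 7
te_C = (3 + 4·4 + 5)/6 = 24/6 = 4
te_D = (11 + 4·14 + 23)/6 = 90/6 = 15
te_E = (7 + 4·11 + 27)/6 = 78/6 = 13
te_F = (1 + 4·2 + 9)/6 = 18/6 = 3
te_G = (5 + 4·11 + 17)/6 = 66/6 = 11
te_H = (2 + 4·6 + 10)/6 = 36/6 = 6
te_I = (1 + 4·2 + 3)/6 = 12/6 = 2
te_J = (1 + 4·4 + 13)/6 = 30/6 = 5

Forward pass:
ES_A = 0; EF_A = 9
ES_B = 0; EF_B = 7
ES_C = 0; EF_C = 4
ES_D = max(EF_A=9, EF_B=7) = 9; EF_D = 9+15 = 24
ES_E = 9; EF_E = 9+13 = 22
ES_F = 9; EF_F = 9+3 = 12
ES_G = 4; EF_G = 4+11 = 15
ES_H = 22; EF_H = 22+6 = 28
ES_I = max(EF_B=7, EF_D=24) = 24; EF_I = 24+2 = 26
ES_J = max(EF_C=4, EF_D=24, EF_F=12, EF_G=15, EF_H=28, EF_I=26) = 28; EF_J = 28+5 = 33
Expected project duration μ = 33 days. Critical path: A → E → H → J.

Backward pass:
LF_J = 33; LS_J = 33−5 = 28
LF_I = LS_J = 28; LS_I = 28−2 = 26
LF_H = LS_J = 28; LS_H = 28−6 = 22
LF_G = LS_J = 28; LS_G = 28−11 = 17
LF_F = LS_J = 28; LS_F = 28−3 = 25
LF_E = LS_H = 22; LS_E = 22−13 = 9
LF_D = min(LS_I=26, LS_J=28) = 26; LS_D = 26−15 = 11
LF_C = min(LS_G=17, LS_J=28) = 17; LS_C = 17−4 = 13
LF_B = min(LS_D=11, LS_I=26) = 11; LS_B = 11−7 = 4
LF_A = min(LS_D=11, LS_E=9, LS_F=25) = 9; LS_A = 9−9 = 0
Slack_I = LS_I − ES_I = 26 − 24 = 2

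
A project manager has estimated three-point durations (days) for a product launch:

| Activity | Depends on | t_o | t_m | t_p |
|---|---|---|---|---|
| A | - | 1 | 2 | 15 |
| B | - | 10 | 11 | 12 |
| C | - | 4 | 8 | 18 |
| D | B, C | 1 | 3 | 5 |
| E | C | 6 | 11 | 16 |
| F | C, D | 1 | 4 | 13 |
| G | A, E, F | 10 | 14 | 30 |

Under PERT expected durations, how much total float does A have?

te_A = (1 + 4·2 + 15)/6 = 24/6 = 4
te_B = (10 + 4·11 + 12)/6 = 66/6 = 11
te_C = (4 + 4·8 + 18)/6 = 54/6 = 9
te_D = (1 + 4·3 + 5)/6 = 18/6 = 3
te_E = (6 + 4·11 + 16)/6 = 66/6 = 11
te_F = (1 + 4·4 + 13)/6 = 30/6 = 5
te_G = (10 + 4·14 + 30)/6 = 96/6 = 16

Forward pass:
ES_A = 0; EF_A = 4
ES_B = 0; EF_B = 11
ES_C = 0; EF_C = 9
ES_D = max(EF_B=11, EF_C=9) = 11; EF_D = 11+3 = 14
ES_E = 9; EF_E = 9+11 = 20
ES_F = max(EF_C=9, EF_D=14) = 14; EF_F = 14+5 = 19
ES_G = max(EF_A=4, EF_E=20, EF_F=19) = 20; EF_G = 20+16 = 36
Expected project duration μ = 36 days. Critical path: C → E → G.

Backward pass:
LF_G = 36; LS_G = 36−16 = 20
LF_F = LS_G = 20; LS_F = 20−5 = 15
LF_E = LS_G = 20; LS_E = 20−11 = 9
LF_D = LS_F = 15; LS_D = 15−3 = 12
LF_C = min(LS_D=12, LS_E=9, LS_F=15) = 9; LS_C = 9−9 = 0
LF_B = LS_D = 12; LS_B = 12−11 = 1
LF_A = LS_G = 20; LS_A = 20−4 = 16
Slack_A = LS_A − ES_A = 16 − 0 = 16

16 days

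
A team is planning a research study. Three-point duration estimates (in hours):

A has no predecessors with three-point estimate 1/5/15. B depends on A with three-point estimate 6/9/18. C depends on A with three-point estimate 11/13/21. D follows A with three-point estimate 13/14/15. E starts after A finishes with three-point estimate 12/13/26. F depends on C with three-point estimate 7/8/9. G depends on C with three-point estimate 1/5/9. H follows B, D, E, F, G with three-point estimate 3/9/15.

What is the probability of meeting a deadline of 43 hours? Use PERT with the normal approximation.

te_A = (1 + 4·5 + 15)/6 = 36/6 = 6; σ²_A = ((15−1)/6)² = 5.444
te_B = (6 + 4·9 + 18)/6 = 60/6 = 10; σ²_B = ((18−6)/6)² = 4.000
te_C = (11 + 4·13 + 21)/6 = 84/6 = 14; σ²_C = ((21−11)/6)² = 2.778
te_D = (13 + 4·14 + 15)/6 = 84/6 = 14; σ²_D = ((15−13)/6)² = 0.111
te_E = (12 + 4·13 + 26)/6 = 90/6 = 15; σ²_E = ((26−12)/6)² = 5.444
te_F = (7 + 4·8 + 9)/6 = 48/6 = 8; σ²_F = ((9−7)/6)² = 0.111
te_G = (1 + 4·5 + 9)/6 = 30/6 = 5; σ²_G = ((9−1)/6)² = 1.778
te_H = (3 + 4·9 + 15)/6 = 54/6 = 9; σ²_H = ((15−3)/6)² = 4.000

Forward pass:
ES_A = 0; EF_A = 6
ES_B = 6; EF_B = 6+10 = 16
ES_C = 6; EF_C = 6+14 = 20
ES_D = 6; EF_D = 6+14 = 20
ES_E = 6; EF_E = 6+15 = 21
ES_F = 20; EF_F = 20+8 = 28
ES_G = 20; EF_G = 20+5 = 25
ES_H = max(EF_B=16, EF_D=20, EF_E=21, EF_F=28, EF_G=25) = 28; EF_H = 28+9 = 37
Expected project duration μ = 37 hours. Critical path: A → C → F → H.

Variance along critical path = 5.444 + 2.778 + 0.111 + 4.000 = 12.333; σ = √12.333 = 3.512 hours.
Z = (43 − 37) / 3.512 = 1.708
P(T ≤ 43) = Φ(1.708) ≈ 0.956

0.956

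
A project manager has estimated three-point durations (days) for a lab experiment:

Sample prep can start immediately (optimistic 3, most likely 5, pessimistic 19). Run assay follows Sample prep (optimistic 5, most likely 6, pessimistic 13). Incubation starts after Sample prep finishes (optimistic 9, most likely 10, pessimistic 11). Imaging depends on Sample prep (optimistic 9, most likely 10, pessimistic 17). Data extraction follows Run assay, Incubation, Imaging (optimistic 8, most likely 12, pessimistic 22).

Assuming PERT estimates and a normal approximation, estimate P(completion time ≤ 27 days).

0.145

te_Sample prep = (3 + 4·5 + 19)/6 = 42/6 = 7; σ²_Sample prep = ((19−3)/6)² = 7.111
te_Run assay = (5 + 4·6 + 13)/6 = 42/6 = 7; σ²_Run assay = ((13−5)/6)² = 1.778
te_Incubation = (9 + 4·10 + 11)/6 = 60/6 = 10; σ²_Incubation = ((11−9)/6)² = 0.111
te_Imaging = (9 + 4·10 + 17)/6 = 66/6 = 11; σ²_Imaging = ((17−9)/6)² = 1.778
te_Data extraction = (8 + 4·12 + 22)/6 = 78/6 = 13; σ²_Data extraction = ((22−8)/6)² = 5.444

Forward pass:
ES_Sample prep = 0; EF_Sample prep = 7
ES_Run assay = 7; EF_Run assay = 7+7 = 14
ES_Incubation = 7; EF_Incubation = 7+10 = 17
ES_Imaging = 7; EF_Imaging = 7+11 = 18
ES_Data extraction = max(EF_Run assay=14, EF_Incubation=17, EF_Imaging=18) = 18; EF_Data extraction = 18+13 = 31
Expected project duration μ = 31 days. Critical path: Sample prep → Imaging → Data extraction.

Variance along critical path = 7.111 + 1.778 + 5.444 = 14.333; σ = √14.333 = 3.786 days.
Z = (27 − 31) / 3.786 = -1.057
P(T ≤ 27) = Φ(-1.057) ≈ 0.145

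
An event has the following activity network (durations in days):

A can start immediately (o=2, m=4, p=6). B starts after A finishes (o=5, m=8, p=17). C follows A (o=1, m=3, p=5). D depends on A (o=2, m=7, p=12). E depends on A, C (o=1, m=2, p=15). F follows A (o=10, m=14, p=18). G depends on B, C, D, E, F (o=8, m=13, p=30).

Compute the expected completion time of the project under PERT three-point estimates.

te_A = (2 + 4·4 + 6)/6 = 24/6 = 4
te_B = (5 + 4·8 + 17)/6 = 54/6 = 9
te_C = (1 + 4·3 + 5)/6 = 18/6 = 3
te_D = (2 + 4·7 + 12)/6 = 42/6 = 7
te_E = (1 + 4·2 + 15)/6 = 24/6 = 4
te_F = (10 + 4·14 + 18)/6 = 84/6 = 14
te_G = (8 + 4·13 + 30)/6 = 90/6 = 15

Forward pass:
ES_A = 0; EF_A = 4
ES_B = 4; EF_B = 4+9 = 13
ES_C = 4; EF_C = 4+3 = 7
ES_D = 4; EF_D = 4+7 = 11
ES_E = max(EF_A=4, EF_C=7) = 7; EF_E = 7+4 = 11
ES_F = 4; EF_F = 4+14 = 18
ES_G = max(EF_B=13, EF_C=7, EF_D=11, EF_E=11, EF_F=18) = 18; EF_G = 18+15 = 33
Expected project duration μ = 33 days. Critical path: A → F → G.

33 days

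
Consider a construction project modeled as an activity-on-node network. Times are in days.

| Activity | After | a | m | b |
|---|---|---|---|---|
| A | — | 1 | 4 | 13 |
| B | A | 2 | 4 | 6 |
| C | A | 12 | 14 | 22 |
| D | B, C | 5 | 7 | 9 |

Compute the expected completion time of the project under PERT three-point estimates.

te_A = (1 + 4·4 + 13)/6 = 30/6 = 5
te_B = (2 + 4·4 + 6)/6 = 24/6 = 4
te_C = (12 + 4·14 + 22)/6 = 90/6 = 15
te_D = (5 + 4·7 + 9)/6 = 42/6 = 7

Forward pass:
ES_A = 0; EF_A = 5
ES_B = 5; EF_B = 5+4 = 9
ES_C = 5; EF_C = 5+15 = 20
ES_D = max(EF_B=9, EF_C=20) = 20; EF_D = 20+7 = 27
Expected project duration μ = 27 days. Critical path: A → C → D.

27 days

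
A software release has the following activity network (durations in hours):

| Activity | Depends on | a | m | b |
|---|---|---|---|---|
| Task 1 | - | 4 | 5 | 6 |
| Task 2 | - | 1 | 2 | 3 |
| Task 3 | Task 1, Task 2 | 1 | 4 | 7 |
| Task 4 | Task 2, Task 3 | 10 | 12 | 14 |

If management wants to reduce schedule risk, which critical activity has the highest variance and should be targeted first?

te_Task 1 = (4 + 4·5 + 6)/6 = 30/6 = 5; σ²_Task 1 = ((6−4)/6)² = 0.111
te_Task 2 = (1 + 4·2 + 3)/6 = 12/6 = 2; σ²_Task 2 = ((3−1)/6)² = 0.111
te_Task 3 = (1 + 4·4 + 7)/6 = 24/6 = 4; σ²_Task 3 = ((7−1)/6)² = 1.000
te_Task 4 = (10 + 4·12 + 14)/6 = 72/6 = 12; σ²_Task 4 = ((14−10)/6)² = 0.444

Forward pass:
ES_Task 1 = 0; EF_Task 1 = 5
ES_Task 2 = 0; EF_Task 2 = 2
ES_Task 3 = max(EF_Task 1=5, EF_Task 2=2) = 5; EF_Task 3 = 5+4 = 9
ES_Task 4 = max(EF_Task 2=2, EF_Task 3=9) = 9; EF_Task 4 = 9+12 = 21
Expected project duration μ = 21 hours. Critical path: Task 1 → Task 3 → Task 4.

Variances on critical path: σ²_Task 1=0.111, σ²_Task 3=1.000, σ²_Task 4=0.444.
Largest is σ²_Task 3 = 1.000.

Task 3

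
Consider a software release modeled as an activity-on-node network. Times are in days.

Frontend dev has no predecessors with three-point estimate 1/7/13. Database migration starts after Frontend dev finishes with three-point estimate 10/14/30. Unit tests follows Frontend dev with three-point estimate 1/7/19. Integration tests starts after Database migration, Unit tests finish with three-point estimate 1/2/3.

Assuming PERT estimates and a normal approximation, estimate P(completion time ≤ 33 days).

te_Frontend dev = (1 + 4·7 + 13)/6 = 42/6 = 7; σ²_Frontend dev = ((13−1)/6)² = 4.000
te_Database migration = (10 + 4·14 + 30)/6 = 96/6 = 16; σ²_Database migration = ((30−10)/6)² = 11.111
te_Unit tests = (1 + 4·7 + 19)/6 = 48/6 = 8; σ²_Unit tests = ((19−1)/6)² = 9.000
te_Integration tests = (1 + 4·2 + 3)/6 = 12/6 = 2; σ²_Integration tests = ((3−1)/6)² = 0.111

Forward pass:
ES_Frontend dev = 0; EF_Frontend dev = 7
ES_Database migration = 7; EF_Database migration = 7+16 = 23
ES_Unit tests = 7; EF_Unit tests = 7+8 = 15
ES_Integration tests = max(EF_Database migration=23, EF_Unit tests=15) = 23; EF_Integration tests = 23+2 = 25
Expected project duration μ = 25 days. Critical path: Frontend dev → Database migration → Integration tests.

Variance along critical path = 4.000 + 11.111 + 0.111 = 15.222; σ = √15.222 = 3.902 days.
Z = (33 − 25) / 3.902 = 2.050
P(T ≤ 33) = Φ(2.050) ≈ 0.980

0.980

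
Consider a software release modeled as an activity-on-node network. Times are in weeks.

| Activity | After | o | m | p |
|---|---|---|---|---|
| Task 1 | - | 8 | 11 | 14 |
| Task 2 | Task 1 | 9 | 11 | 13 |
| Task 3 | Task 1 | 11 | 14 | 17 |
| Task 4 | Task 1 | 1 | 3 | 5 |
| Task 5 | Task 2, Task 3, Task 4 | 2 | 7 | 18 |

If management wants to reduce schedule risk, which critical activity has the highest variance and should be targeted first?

te_Task 1 = (8 + 4·11 + 14)/6 = 66/6 = 11; σ²_Task 1 = ((14−8)/6)² = 1.000
te_Task 2 = (9 + 4·11 + 13)/6 = 66/6 = 11; σ²_Task 2 = ((13−9)/6)² = 0.444
te_Task 3 = (11 + 4·14 + 17)/6 = 84/6 = 14; σ²_Task 3 = ((17−11)/6)² = 1.000
te_Task 4 = (1 + 4·3 + 5)/6 = 18/6 = 3; σ²_Task 4 = ((5−1)/6)² = 0.444
te_Task 5 = (2 + 4·7 + 18)/6 = 48/6 = 8; σ²_Task 5 = ((18−2)/6)² = 7.111

Forward pass:
ES_Task 1 = 0; EF_Task 1 = 11
ES_Task 2 = 11; EF_Task 2 = 11+11 = 22
ES_Task 3 = 11; EF_Task 3 = 11+14 = 25
ES_Task 4 = 11; EF_Task 4 = 11+3 = 14
ES_Task 5 = max(EF_Task 2=22, EF_Task 3=25, EF_Task 4=14) = 25; EF_Task 5 = 25+8 = 33
Expected project duration μ = 33 weeks. Critical path: Task 1 → Task 3 → Task 5.

Variances on critical path: σ²_Task 1=1.000, σ²_Task 3=1.000, σ²_Task 5=7.111.
Largest is σ²_Task 5 = 7.111.

Task 5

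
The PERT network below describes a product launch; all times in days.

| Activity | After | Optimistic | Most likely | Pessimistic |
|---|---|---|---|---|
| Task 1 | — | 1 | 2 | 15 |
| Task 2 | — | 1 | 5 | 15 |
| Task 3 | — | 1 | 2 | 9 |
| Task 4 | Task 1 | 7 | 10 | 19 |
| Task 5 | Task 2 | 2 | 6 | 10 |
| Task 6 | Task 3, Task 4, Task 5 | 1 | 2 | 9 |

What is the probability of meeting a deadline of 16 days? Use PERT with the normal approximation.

0.275

te_Task 1 = (1 + 4·2 + 15)/6 = 24/6 = 4; σ²_Task 1 = ((15−1)/6)² = 5.444
te_Task 2 = (1 + 4·5 + 15)/6 = 36/6 = 6; σ²_Task 2 = ((15−1)/6)² = 5.444
te_Task 3 = (1 + 4·2 + 9)/6 = 18/6 = 3; σ²_Task 3 = ((9−1)/6)² = 1.778
te_Task 4 = (7 + 4·10 + 19)/6 = 66/6 = 11; σ²_Task 4 = ((19−7)/6)² = 4.000
te_Task 5 = (2 + 4·6 + 10)/6 = 36/6 = 6; σ²_Task 5 = ((10−2)/6)² = 1.778
te_Task 6 = (1 + 4·2 + 9)/6 = 18/6 = 3; σ²_Task 6 = ((9−1)/6)² = 1.778

Forward pass:
ES_Task 1 = 0; EF_Task 1 = 4
ES_Task 2 = 0; EF_Task 2 = 6
ES_Task 3 = 0; EF_Task 3 = 3
ES_Task 4 = 4; EF_Task 4 = 4+11 = 15
ES_Task 5 = 6; EF_Task 5 = 6+6 = 12
ES_Task 6 = max(EF_Task 3=3, EF_Task 4=15, EF_Task 5=12) = 15; EF_Task 6 = 15+3 = 18
Expected project duration μ = 18 days. Critical path: Task 1 → Task 4 → Task 6.

Variance along critical path = 5.444 + 4.000 + 1.778 = 11.222; σ = √11.222 = 3.350 days.
Z = (16 − 18) / 3.350 = -0.597
P(T ≤ 16) = Φ(-0.597) ≈ 0.275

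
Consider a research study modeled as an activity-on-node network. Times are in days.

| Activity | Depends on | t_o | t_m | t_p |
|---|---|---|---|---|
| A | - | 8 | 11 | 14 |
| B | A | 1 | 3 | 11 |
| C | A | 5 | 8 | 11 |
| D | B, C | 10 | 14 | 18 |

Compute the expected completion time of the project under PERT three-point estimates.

te_A = (8 + 4·11 + 14)/6 = 66/6 = 11
te_B = (1 + 4·3 + 11)/6 = 24/6 = 4
te_C = (5 + 4·8 + 11)/6 = 48/6 = 8
te_D = (10 + 4·14 + 18)/6 = 84/6 = 14

Forward pass:
ES_A = 0; EF_A = 11
ES_B = 11; EF_B = 11+4 = 15
ES_C = 11; EF_C = 11+8 = 19
ES_D = max(EF_B=15, EF_C=19) = 19; EF_D = 19+14 = 33
Expected project duration μ = 33 days. Critical path: A → C → D.

33 days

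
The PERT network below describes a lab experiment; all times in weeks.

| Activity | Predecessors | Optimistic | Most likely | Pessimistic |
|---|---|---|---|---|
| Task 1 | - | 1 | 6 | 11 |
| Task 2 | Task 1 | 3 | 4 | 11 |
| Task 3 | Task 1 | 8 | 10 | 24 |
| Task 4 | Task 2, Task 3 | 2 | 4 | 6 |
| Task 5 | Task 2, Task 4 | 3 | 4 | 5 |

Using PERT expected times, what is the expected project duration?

26 weeks

te_Task 1 = (1 + 4·6 + 11)/6 = 36/6 = 6
te_Task 2 = (3 + 4·4 + 11)/6 = 30/6 = 5
te_Task 3 = (8 + 4·10 + 24)/6 = 72/6 = 12
te_Task 4 = (2 + 4·4 + 6)/6 = 24/6 = 4
te_Task 5 = (3 + 4·4 + 5)/6 = 24/6 = 4

Forward pass:
ES_Task 1 = 0; EF_Task 1 = 6
ES_Task 2 = 6; EF_Task 2 = 6+5 = 11
ES_Task 3 = 6; EF_Task 3 = 6+12 = 18
ES_Task 4 = max(EF_Task 2=11, EF_Task 3=18) = 18; EF_Task 4 = 18+4 = 22
ES_Task 5 = max(EF_Task 2=11, EF_Task 4=22) = 22; EF_Task 5 = 22+4 = 26
Expected project duration μ = 26 weeks. Critical path: Task 1 → Task 3 → Task 4 → Task 5.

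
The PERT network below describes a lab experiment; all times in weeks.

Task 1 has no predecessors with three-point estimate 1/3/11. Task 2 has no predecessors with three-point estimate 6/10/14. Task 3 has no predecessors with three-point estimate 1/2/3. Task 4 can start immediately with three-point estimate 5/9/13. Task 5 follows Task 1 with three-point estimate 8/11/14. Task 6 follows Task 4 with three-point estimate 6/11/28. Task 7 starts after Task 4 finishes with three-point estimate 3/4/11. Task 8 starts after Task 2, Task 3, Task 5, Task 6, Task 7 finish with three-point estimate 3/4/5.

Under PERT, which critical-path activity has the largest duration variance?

Task 6

te_Task 1 = (1 + 4·3 + 11)/6 = 24/6 = 4; σ²_Task 1 = ((11−1)/6)² = 2.778
te_Task 2 = (6 + 4·10 + 14)/6 = 60/6 = 10; σ²_Task 2 = ((14−6)/6)² = 1.778
te_Task 3 = (1 + 4·2 + 3)/6 = 12/6 = 2; σ²_Task 3 = ((3−1)/6)² = 0.111
te_Task 4 = (5 + 4·9 + 13)/6 = 54/6 = 9; σ²_Task 4 = ((13−5)/6)² = 1.778
te_Task 5 = (8 + 4·11 + 14)/6 = 66/6 = 11; σ²_Task 5 = ((14−8)/6)² = 1.000
te_Task 6 = (6 + 4·11 + 28)/6 = 78/6 = 13; σ²_Task 6 = ((28−6)/6)² = 13.444
te_Task 7 = (3 + 4·4 + 11)/6 = 30/6 = 5; σ²_Task 7 = ((11−3)/6)² = 1.778
te_Task 8 = (3 + 4·4 + 5)/6 = 24/6 = 4; σ²_Task 8 = ((5−3)/6)² = 0.111

Forward pass:
ES_Task 1 = 0; EF_Task 1 = 4
ES_Task 2 = 0; EF_Task 2 = 10
ES_Task 3 = 0; EF_Task 3 = 2
ES_Task 4 = 0; EF_Task 4 = 9
ES_Task 5 = 4; EF_Task 5 = 4+11 = 15
ES_Task 6 = 9; EF_Task 6 = 9+13 = 22
ES_Task 7 = 9; EF_Task 7 = 9+5 = 14
ES_Task 8 = max(EF_Task 2=10, EF_Task 3=2, EF_Task 5=15, EF_Task 6=22, EF_Task 7=14) = 22; EF_Task 8 = 22+4 = 26
Expected project duration μ = 26 weeks. Critical path: Task 4 → Task 6 → Task 8.

Variances on critical path: σ²_Task 4=1.778, σ²_Task 6=13.444, σ²_Task 8=0.111.
Largest is σ²_Task 6 = 13.444.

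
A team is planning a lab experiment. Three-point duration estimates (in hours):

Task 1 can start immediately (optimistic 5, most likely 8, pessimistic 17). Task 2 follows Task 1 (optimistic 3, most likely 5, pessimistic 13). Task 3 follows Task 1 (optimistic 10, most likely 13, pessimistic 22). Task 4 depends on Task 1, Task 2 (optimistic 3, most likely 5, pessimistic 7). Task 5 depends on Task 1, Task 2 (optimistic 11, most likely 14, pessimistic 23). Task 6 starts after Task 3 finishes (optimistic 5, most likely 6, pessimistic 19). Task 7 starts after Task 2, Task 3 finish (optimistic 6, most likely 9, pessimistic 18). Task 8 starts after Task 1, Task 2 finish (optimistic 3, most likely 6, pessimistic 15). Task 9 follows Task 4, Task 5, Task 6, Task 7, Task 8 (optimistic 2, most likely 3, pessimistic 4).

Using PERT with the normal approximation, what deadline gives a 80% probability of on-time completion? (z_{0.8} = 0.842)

te_Task 1 = (5 + 4·8 + 17)/6 = 54/6 = 9; σ²_Task 1 = ((17−5)/6)² = 4.000
te_Task 2 = (3 + 4·5 + 13)/6 = 36/6 = 6; σ²_Task 2 = ((13−3)/6)² = 2.778
te_Task 3 = (10 + 4·13 + 22)/6 = 84/6 = 14; σ²_Task 3 = ((22−10)/6)² = 4.000
te_Task 4 = (3 + 4·5 + 7)/6 = 30/6 = 5; σ²_Task 4 = ((7−3)/6)² = 0.444
te_Task 5 = (11 + 4·14 + 23)/6 = 90/6 = 15; σ²_Task 5 = ((23−11)/6)² = 4.000
te_Task 6 = (5 + 4·6 + 19)/6 = 48/6 = 8; σ²_Task 6 = ((19−5)/6)² = 5.444
te_Task 7 = (6 + 4·9 + 18)/6 = 60/6 = 10; σ²_Task 7 = ((18−6)/6)² = 4.000
te_Task 8 = (3 + 4·6 + 15)/6 = 42/6 = 7; σ²_Task 8 = ((15−3)/6)² = 4.000
te_Task 9 = (2 + 4·3 + 4)/6 = 18/6 = 3; σ²_Task 9 = ((4−2)/6)² = 0.111

Forward pass:
ES_Task 1 = 0; EF_Task 1 = 9
ES_Task 2 = 9; EF_Task 2 = 9+6 = 15
ES_Task 3 = 9; EF_Task 3 = 9+14 = 23
ES_Task 4 = max(EF_Task 1=9, EF_Task 2=15) = 15; EF_Task 4 = 15+5 = 20
ES_Task 5 = max(EF_Task 1=9, EF_Task 2=15) = 15; EF_Task 5 = 15+15 = 30
ES_Task 6 = 23; EF_Task 6 = 23+8 = 31
ES_Task 7 = max(EF_Task 2=15, EF_Task 3=23) = 23; EF_Task 7 = 23+10 = 33
ES_Task 8 = max(EF_Task 1=9, EF_Task 2=15) = 15; EF_Task 8 = 15+7 = 22
ES_Task 9 = max(EF_Task 4=20, EF_Task 5=30, EF_Task 6=31, EF_Task 7=33, EF_Task 8=22) = 33; EF_Task 9 = 33+3 = 36
Expected project duration μ = 36 hours. Critical path: Task 1 → Task 3 → Task 7 → Task 9.

Variance along critical path = 4.000 + 4.000 + 4.000 + 0.111 = 12.111; σ = 3.480 hours.
D = μ + z·σ = 36 + 0.842·3.480 = 38.9 hours

38.9 hours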